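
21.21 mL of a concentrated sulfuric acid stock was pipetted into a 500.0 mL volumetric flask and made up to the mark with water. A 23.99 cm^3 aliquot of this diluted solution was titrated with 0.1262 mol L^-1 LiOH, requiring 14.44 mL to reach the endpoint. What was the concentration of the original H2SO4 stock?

n(LiOH) = 0.1262 x 0.01444 = 0.001822 mol.
n(H2SO4) in the aliquot = 0.001822 x 1/2 = 0.0009112 mol.
[diluted H2SO4] = 0.0009112 / 0.02399 = 0.03798 M.
Dilution factor = 500.0/21.21 = 23.57, so [stock] = 0.03798 x 23.57 = 0.895 M.

0.895 M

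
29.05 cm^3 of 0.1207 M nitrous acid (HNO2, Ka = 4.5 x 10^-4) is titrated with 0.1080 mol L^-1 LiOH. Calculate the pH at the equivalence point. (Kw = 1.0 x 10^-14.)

n(HNO2) = 0.1207 x 0.02905 = 0.003506 mol; V(LiOH) at equivalence = 0.003506/0.1080 = 0.03247 L.
At equivalence all the acid is converted to NO2-; total volume = 0.02905 + 0.03247 = 0.06152 L, so [NO2-] = 0.003506/0.06152 = 0.05700 M.
Kb = Kw/Ka = 1.0e-14 / 4.5 x 10^-4 = 2.22e-11.
[OH^-] = sqrt(Kb x [NO2-]) = sqrt(2.22e-11 x 0.05700) = 1.13e-6 M.
pOH = 5.95, so pH = 14.00 - 5.95 = 8.05.

8.05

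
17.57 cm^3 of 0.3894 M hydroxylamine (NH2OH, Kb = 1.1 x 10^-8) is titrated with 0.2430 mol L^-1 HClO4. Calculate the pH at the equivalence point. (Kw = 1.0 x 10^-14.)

n(NH2OH) = 0.3894 x 0.01757 = 0.006842 mol; V(HClO4) at equivalence = 0.006842/0.2430 = 0.02816 L.
At equivalence the base is fully converted to NH3OH+; total volume = 0.04573 L, so [NH3OH+] = 0.006842/0.04573 = 0.1496 M.
Ka(NH3OH+) = Kw/Kb = 1.0e-14 / 1.1 x 10^-8 = 9.09e-7.
[H^+] = sqrt(Ka x [NH3OH+]) = sqrt(9.09e-7 x 0.1496) = 0.000369 M.
pH = -log(0.000369) = 3.43.

3.43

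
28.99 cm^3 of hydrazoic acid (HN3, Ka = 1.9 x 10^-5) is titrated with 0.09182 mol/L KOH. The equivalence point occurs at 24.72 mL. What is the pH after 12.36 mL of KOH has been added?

12.36 mL is exactly half the equivalence volume (24.72/2), i.e. the half-equivalence point.
There, n(HA) = n(A^-), so pH = pKa = -log(1.9 x 10^-5) = 4.72.

4.72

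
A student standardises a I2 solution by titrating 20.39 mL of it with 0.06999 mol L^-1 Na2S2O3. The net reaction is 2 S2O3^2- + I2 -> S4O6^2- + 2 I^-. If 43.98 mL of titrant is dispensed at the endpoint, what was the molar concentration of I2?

n(Na2S2O3) = 0.06999 x 0.04398 = 0.003078 mol.
From the balanced equation, 2 mol Na2S2O3 reacts with 1 mol I2, so n(I2) = 0.003078 x 1/2 = 0.001539 mol.
[I2] = 0.001539 / 0.02039 L = 0.0755 M.

0.0755 M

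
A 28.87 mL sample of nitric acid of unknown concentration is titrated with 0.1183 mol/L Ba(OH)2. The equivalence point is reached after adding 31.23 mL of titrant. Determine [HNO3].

n(Ba(OH)2) delivered = 0.1183 x 0.03123 = 0.003695 mol.
The reaction is 2 HNO3 + 1 Ba(OH)2, so n(HNO3) = 0.003695 x 2/1 = 0.007389 mol.
[HNO3] = 0.007389 mol / 0.02887 L = 0.256 M.

0.256 M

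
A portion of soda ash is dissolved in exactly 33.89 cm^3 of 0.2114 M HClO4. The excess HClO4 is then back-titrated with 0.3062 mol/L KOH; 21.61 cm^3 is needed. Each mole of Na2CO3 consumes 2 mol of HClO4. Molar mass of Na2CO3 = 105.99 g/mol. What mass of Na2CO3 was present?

0.0290 g

Total n(HClO4) added = 0.2114 x 0.03389 = 0.007164 mol.
n(KOH) used = 0.3062 x 0.02161 = 0.006617 mol, which equals the excess n(HClO4).
So n(HClO4) consumed by the sample = 0.007164 - 0.006617 = 0.0005474 mol.
n(Na2CO3) = 0.0005474 / 2 = 0.0002737 mol.
mass = 0.0002737 mol x 105.99 g/mol = 0.0290 g.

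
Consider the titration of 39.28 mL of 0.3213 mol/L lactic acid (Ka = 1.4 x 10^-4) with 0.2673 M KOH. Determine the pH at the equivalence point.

8.51

n(HC3H5O3) = 0.3213 x 0.03928 = 0.01262 mol; V(KOH) at equivalence = 0.01262/0.2673 = 0.04722 L.
At equivalence all the acid is converted to C3H5O3-; total volume = 0.03928 + 0.04722 = 0.08650 L, so [C3H5O3-] = 0.01262/0.08650 = 0.1459 M.
Kb = Kw/Ka = 1.0e-14 / 1.4 x 10^-4 = 7.14e-11.
[OH^-] = sqrt(Kb x [C3H5O3-]) = sqrt(7.14e-11 x 0.1459) = 3.23e-6 M.
pOH = 5.49, so pH = 14.00 - 5.49 = 8.51.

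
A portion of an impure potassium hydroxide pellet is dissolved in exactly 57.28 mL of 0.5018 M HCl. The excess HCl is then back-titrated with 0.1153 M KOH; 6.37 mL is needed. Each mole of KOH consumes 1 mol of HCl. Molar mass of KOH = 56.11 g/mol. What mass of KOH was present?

1.57 g

Total n(HCl) added = 0.5018 x 0.05728 = 0.02874 mol.
n(KOH) used = 0.1153 x 0.006370 = 0.0007345 mol, which equals the excess n(HCl).
So n(HCl) consumed by the sample = 0.02874 - 0.0007345 = 0.02801 mol.
n(KOH) = 0.02801 / 1 = 0.02801 mol.
mass = 0.02801 mol x 56.11 g/mol = 1.57 g.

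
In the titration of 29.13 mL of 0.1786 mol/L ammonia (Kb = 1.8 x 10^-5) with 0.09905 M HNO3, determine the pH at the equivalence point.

n(NH3) = 0.1786 x 0.02913 = 0.005203 mol; V(HNO3) at equivalence = 0.005203/0.09905 = 0.05253 L.
At equivalence the base is fully converted to NH4+; total volume = 0.08166 L, so [NH4+] = 0.005203/0.08166 = 0.06371 M.
Ka(NH4+) = Kw/Kb = 1.0e-14 / 1.8 x 10^-5 = 5.56e-10.
[H^+] = sqrt(Ka x [NH4+]) = sqrt(5.56e-10 x 0.06371) = 5.95e-6 M.
pH = -log(5.95e-6) = 5.23.

5.23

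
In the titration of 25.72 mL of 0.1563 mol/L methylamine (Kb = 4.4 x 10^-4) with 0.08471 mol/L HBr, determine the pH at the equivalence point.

5.95

n(CH3NH2) = 0.1563 x 0.02572 = 0.004020 mol; V(HBr) at equivalence = 0.004020/0.08471 = 0.04746 L.
At equivalence the base is fully converted to CH3NH3+; total volume = 0.07318 L, so [CH3NH3+] = 0.004020/0.07318 = 0.05494 M.
Ka(CH3NH3+) = Kw/Kb = 1.0e-14 / 4.4 x 10^-4 = 2.27e-11.
[H^+] = sqrt(Ka x [CH3NH3+]) = sqrt(2.27e-11 x 0.05494) = 1.12e-6 M.
pH = -log(1.12e-6) = 5.95.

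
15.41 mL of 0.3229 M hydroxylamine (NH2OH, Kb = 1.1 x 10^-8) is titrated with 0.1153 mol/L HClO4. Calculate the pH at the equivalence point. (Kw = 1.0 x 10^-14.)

n(NH2OH) = 0.3229 x 0.01541 = 0.004976 mol; V(HClO4) at equivalence = 0.004976/0.1153 = 0.04316 L.
At equivalence the base is fully converted to NH3OH+; total volume = 0.05857 L, so [NH3OH+] = 0.004976/0.05857 = 0.08496 M.
Ka(NH3OH+) = Kw/Kb = 1.0e-14 / 1.1 x 10^-8 = 9.09e-7.
[H^+] = sqrt(Ka x [NH3OH+]) = sqrt(9.09e-7 x 0.08496) = 0.000278 M.
pH = -log(0.000278) = 3.56.

3.56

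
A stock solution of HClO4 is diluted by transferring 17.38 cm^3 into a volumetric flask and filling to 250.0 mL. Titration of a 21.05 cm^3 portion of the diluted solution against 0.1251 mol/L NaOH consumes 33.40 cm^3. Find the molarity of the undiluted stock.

n(NaOH) = 0.1251 x 0.03340 = 0.004178 mol.
n(HClO4) in the aliquot = 0.004178 mol.
[diluted HClO4] = 0.004178 / 0.02105 = 0.1985 M.
Dilution factor = 250.0/17.38 = 14.38, so [stock] = 0.1985 x 14.38 = 2.86 M.

2.86 M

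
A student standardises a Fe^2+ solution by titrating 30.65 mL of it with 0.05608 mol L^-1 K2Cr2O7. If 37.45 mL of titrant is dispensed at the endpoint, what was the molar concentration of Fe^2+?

0.411 M

n(K2Cr2O7) = 0.05608 x 0.03745 = 0.002100 mol.
From the balanced equation, 1 mol K2Cr2O7 reacts with 6 mol Fe^2+, so n(Fe^2+) = 0.002100 x 6/1 = 0.01260 mol.
[Fe^2+] = 0.01260 / 0.03065 L = 0.411 M.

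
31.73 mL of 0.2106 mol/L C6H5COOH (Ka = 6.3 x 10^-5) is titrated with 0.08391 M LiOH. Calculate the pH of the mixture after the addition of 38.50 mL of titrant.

4.17

Initial n(C6H5COOH) = 0.2106 x 0.03173 = 0.006682 mol.
n(LiOH) added = 0.08391 x 0.03850 = 0.003231 mol, converting that many moles of C6H5COOH to C6H5COO-.
Remaining n(C6H5COOH) = 0.003452 mol; n(C6H5COO-) = 0.003231 mol.
By Henderson-Hasselbalch, pH = pKa + log([A^-]/[HA]) = 4.20 + log(0.003231/0.003452) = 4.20 + (-0.03) = 4.17.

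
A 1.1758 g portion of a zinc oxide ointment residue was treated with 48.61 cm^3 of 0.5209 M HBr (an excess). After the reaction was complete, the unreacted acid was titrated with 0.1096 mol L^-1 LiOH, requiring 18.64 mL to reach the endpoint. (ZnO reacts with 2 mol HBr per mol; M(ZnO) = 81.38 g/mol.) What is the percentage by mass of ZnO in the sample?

Total n(HBr) added = 0.5209 x 0.04861 = 0.02532 mol.
n(LiOH) used = 0.1096 x 0.01864 = 0.002043 mol, which equals the excess n(HBr).
So n(HBr) consumed by the sample = 0.02532 - 0.002043 = 0.02328 mol.
n(ZnO) = 0.02328 / 2 = 0.01164 mol.
mass ZnO = 0.01164 x 81.38 = 0.9472 g, so %ZnO = 0.9472/1.1758 x 100 = 80.6%.

80.6%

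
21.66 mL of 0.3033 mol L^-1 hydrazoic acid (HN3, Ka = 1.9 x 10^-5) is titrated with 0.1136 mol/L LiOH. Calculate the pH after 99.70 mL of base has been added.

12.59

n(acid) = 0.3033 x 0.02166 = 0.006569 mol; n(LiOH) added = 0.1136 x 0.09970 = 0.01133 mol.
Base is in excess by 0.01133 - 0.006569 = 0.004756 mol in a total volume of 0.1214 L.
[OH^-] = 0.004756/0.1214 = 0.03919 M, so pOH = 1.41 and pH = 14.00 - 1.41 = 12.59.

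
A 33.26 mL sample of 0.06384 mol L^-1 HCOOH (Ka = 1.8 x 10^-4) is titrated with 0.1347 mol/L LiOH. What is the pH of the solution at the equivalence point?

n(HCOOH) = 0.06384 x 0.03326 = 0.002123 mol; V(LiOH) at equivalence = 0.002123/0.1347 = 0.01576 L.
At equivalence all the acid is converted to HCOO-; total volume = 0.03326 + 0.01576 = 0.04902 L, so [HCOO-] = 0.002123/0.04902 = 0.04331 M.
Kb = Kw/Ka = 1.0e-14 / 1.8 x 10^-4 = 5.56e-11.
[OH^-] = sqrt(Kb x [HCOO-]) = sqrt(5.56e-11 x 0.04331) = 1.55e-6 M.
pOH = 5.81, so pH = 14.00 - 5.81 = 8.19.

8.19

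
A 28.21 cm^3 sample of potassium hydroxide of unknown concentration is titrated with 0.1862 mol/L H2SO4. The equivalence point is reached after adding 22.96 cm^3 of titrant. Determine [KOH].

n(H2SO4) delivered = 0.1862 x 0.02296 = 0.004275 mol.
The reaction is 2 KOH + 1 H2SO4, so n(KOH) = 0.004275 x 2/1 = 0.008550 mol.
[KOH] = 0.008550 mol / 0.02821 L = 0.303 M.

0.303 M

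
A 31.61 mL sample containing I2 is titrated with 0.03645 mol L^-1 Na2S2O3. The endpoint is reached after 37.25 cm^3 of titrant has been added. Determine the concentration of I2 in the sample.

0.0215 M

n(Na2S2O3) = 0.03645 x 0.03725 = 0.001358 mol.
From the balanced equation, 2 mol Na2S2O3 reacts with 1 mol I2, so n(I2) = 0.001358 x 1/2 = 0.0006789 mol.
[I2] = 0.0006789 / 0.03161 L = 0.0215 M.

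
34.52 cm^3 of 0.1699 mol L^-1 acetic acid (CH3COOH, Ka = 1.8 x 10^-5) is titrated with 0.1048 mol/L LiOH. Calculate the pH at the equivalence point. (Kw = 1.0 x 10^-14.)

n(CH3COOH) = 0.1699 x 0.03452 = 0.005865 mol; V(LiOH) at equivalence = 0.005865/0.1048 = 0.05596 L.
At equivalence all the acid is converted to CH3COO-; total volume = 0.03452 + 0.05596 = 0.09048 L, so [CH3COO-] = 0.005865/0.09048 = 0.06482 M.
Kb = Kw/Ka = 1.0e-14 / 1.8 x 10^-5 = 5.56e-10.
[OH^-] = sqrt(Kb x [CH3COO-]) = sqrt(5.56e-10 x 0.06482) = 6.00e-6 M.
pOH = 5.22, so pH = 14.00 - 5.22 = 8.78.

8.78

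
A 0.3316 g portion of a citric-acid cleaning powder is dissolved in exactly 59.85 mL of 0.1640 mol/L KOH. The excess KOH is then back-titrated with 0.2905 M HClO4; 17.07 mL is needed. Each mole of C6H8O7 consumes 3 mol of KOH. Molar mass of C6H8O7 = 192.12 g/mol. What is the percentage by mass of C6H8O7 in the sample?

93.8%

Total n(KOH) added = 0.1640 x 0.05985 = 0.009815 mol.
n(HClO4) used = 0.2905 x 0.01707 = 0.004959 mol, which equals the excess n(KOH).
So n(KOH) consumed by the sample = 0.009815 - 0.004959 = 0.004857 mol.
n(C6H8O7) = 0.004857 / 3 = 0.001619 mol.
mass C6H8O7 = 0.001619 x 192.12 = 0.3110 g, so %C6H8O7 = 0.3110/0.3316 x 100 = 93.8%.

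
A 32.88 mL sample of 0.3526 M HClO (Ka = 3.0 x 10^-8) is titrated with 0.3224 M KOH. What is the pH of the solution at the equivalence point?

n(HClO) = 0.3526 x 0.03288 = 0.01159 mol; V(KOH) at equivalence = 0.01159/0.3224 = 0.03596 L.
At equivalence all the acid is converted to ClO-; total volume = 0.03288 + 0.03596 = 0.06884 L, so [ClO-] = 0.01159/0.06884 = 0.1684 M.
Kb = Kw/Ka = 1.0e-14 / 3.0 x 10^-8 = 3.33e-7.
[OH^-] = sqrt(Kb x [ClO-]) = sqrt(3.33e-7 x 0.1684) = 0.000237 M.
pOH = 3.63, so pH = 14.00 - 3.63 = 10.37.

10.37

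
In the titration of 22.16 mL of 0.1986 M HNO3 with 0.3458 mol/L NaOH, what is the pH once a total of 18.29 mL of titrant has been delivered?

n(acid) = 0.1986 x 0.02216 = 0.004401 mol; n(NaOH) added = 0.3458 x 0.01829 = 0.006325 mol.
Base is in excess by 0.006325 - 0.004401 = 0.001924 mol in a total volume of 0.04045 L.
[OH^-] = 0.001924/0.04045 = 0.04756 M, so pOH = 1.32 and pH = 14.00 - 1.32 = 12.68.

12.68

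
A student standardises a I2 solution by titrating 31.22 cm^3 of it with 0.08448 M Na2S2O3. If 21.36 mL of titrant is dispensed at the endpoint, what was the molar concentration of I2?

0.0289 M

n(Na2S2O3) = 0.08448 x 0.02136 = 0.001804 mol.
From the balanced equation, 2 mol Na2S2O3 reacts with 1 mol I2, so n(I2) = 0.001804 x 1/2 = 0.0009022 mol.
[I2] = 0.0009022 / 0.03122 L = 0.0289 M.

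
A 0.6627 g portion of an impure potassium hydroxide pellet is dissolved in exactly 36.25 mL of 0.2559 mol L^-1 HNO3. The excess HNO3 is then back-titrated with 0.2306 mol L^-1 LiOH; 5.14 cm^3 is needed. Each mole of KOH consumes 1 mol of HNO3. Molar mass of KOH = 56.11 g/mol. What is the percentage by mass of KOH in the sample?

Total n(HNO3) added = 0.2559 x 0.03625 = 0.009276 mol.
n(LiOH) used = 0.2306 x 0.005140 = 0.001185 mol, which equals the excess n(HNO3).
So n(HNO3) consumed by the sample = 0.009276 - 0.001185 = 0.008091 mol.
n(KOH) = 0.008091 / 1 = 0.008091 mol.
mass KOH = 0.008091 x 56.11 = 0.4540 g, so %KOH = 0.4540/0.6627 x 100 = 68.5%.

68.5%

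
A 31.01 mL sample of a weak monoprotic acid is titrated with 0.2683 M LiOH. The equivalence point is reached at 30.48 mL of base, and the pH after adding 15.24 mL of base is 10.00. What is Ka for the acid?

15.24 mL is half of the equivalence volume, so this is the half-equivalence point where [HA] = [A^-].
At half-equivalence pH = pKa, so pKa = 10.00.
Ka = 10^(-10.00) = 1.0 x 10^-10.

1.0 x 10^-10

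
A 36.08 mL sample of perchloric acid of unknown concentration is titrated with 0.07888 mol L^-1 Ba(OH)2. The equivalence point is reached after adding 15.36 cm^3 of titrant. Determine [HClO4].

n(Ba(OH)2) delivered = 0.07888 x 0.01536 = 0.001212 mol.
The reaction is 2 HClO4 + 1 Ba(OH)2, so n(HClO4) = 0.001212 x 2/1 = 0.002423 mol.
[HClO4] = 0.002423 mol / 0.03608 L = 0.0672 M.

0.0672 M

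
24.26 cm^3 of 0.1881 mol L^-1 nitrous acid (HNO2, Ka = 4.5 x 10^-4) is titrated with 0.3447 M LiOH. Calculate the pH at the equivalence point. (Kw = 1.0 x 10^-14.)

8.22

n(HNO2) = 0.1881 x 0.02426 = 0.004563 mol; V(LiOH) at equivalence = 0.004563/0.3447 = 0.01324 L.
At equivalence all the acid is converted to NO2-; total volume = 0.02426 + 0.01324 = 0.03750 L, so [NO2-] = 0.004563/0.03750 = 0.1217 M.
Kb = Kw/Ka = 1.0e-14 / 4.5 x 10^-4 = 2.22e-11.
[OH^-] = sqrt(Kb x [NO2-]) = sqrt(2.22e-11 x 0.1217) = 1.64e-6 M.
pOH = 5.78, so pH = 14.00 - 5.78 = 8.22.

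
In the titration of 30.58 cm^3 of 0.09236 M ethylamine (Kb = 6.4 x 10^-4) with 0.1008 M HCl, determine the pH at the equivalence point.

6.06

n(C2H5NH2) = 0.09236 x 0.03058 = 0.002824 mol; V(HCl) at equivalence = 0.002824/0.1008 = 0.02802 L.
At equivalence the base is fully converted to C2H5NH3+; total volume = 0.05860 L, so [C2H5NH3+] = 0.002824/0.05860 = 0.04820 M.
Ka(C2H5NH3+) = Kw/Kb = 1.0e-14 / 6.4 x 10^-4 = 1.56e-11.
[H^+] = sqrt(Ka x [C2H5NH3+]) = sqrt(1.56e-11 x 0.04820) = 8.68e-7 M.
pH = -log(8.68e-7) = 6.06.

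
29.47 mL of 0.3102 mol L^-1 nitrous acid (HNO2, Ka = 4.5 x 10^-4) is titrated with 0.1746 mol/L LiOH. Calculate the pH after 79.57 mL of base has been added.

n(acid) = 0.3102 x 0.02947 = 0.009142 mol; n(LiOH) added = 0.1746 x 0.07957 = 0.01389 mol.
Base is in excess by 0.01389 - 0.009142 = 0.004751 mol in a total volume of 0.1090 L.
[OH^-] = 0.004751/0.1090 = 0.04357 M, so pOH = 1.36 and pH = 14.00 - 1.36 = 12.64.

12.64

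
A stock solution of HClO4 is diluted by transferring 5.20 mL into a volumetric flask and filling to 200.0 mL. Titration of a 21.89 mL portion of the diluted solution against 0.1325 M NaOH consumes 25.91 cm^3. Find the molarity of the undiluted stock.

6.03 M

n(NaOH) = 0.1325 x 0.02591 = 0.003433 mol.
n(HClO4) in the aliquot = 0.003433 mol.
[diluted HClO4] = 0.003433 / 0.02189 = 0.1568 M.
Dilution factor = 200.0/5.200 = 38.46, so [stock] = 0.1568 x 38.46 = 6.03 M.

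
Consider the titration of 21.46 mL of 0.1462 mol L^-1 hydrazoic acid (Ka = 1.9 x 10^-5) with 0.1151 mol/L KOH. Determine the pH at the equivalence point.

8.77

n(HN3) = 0.1462 x 0.02146 = 0.003137 mol; V(KOH) at equivalence = 0.003137/0.1151 = 0.02726 L.
At equivalence all the acid is converted to N3-; total volume = 0.02146 + 0.02726 = 0.04872 L, so [N3-] = 0.003137/0.04872 = 0.06440 M.
Kb = Kw/Ka = 1.0e-14 / 1.9 x 10^-5 = 5.26e-10.
[OH^-] = sqrt(Kb x [N3-]) = sqrt(5.26e-10 x 0.06440) = 5.82e-6 M.
pOH = 5.23, so pH = 14.00 - 5.23 = 8.77.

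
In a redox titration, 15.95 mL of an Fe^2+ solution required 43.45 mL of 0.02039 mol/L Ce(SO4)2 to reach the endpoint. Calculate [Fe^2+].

n(Ce(SO4)2) = 0.02039 x 0.04345 = 0.0008859 mol.
From the balanced equation, 1 mol Ce(SO4)2 reacts with 1 mol Fe^2+, so n(Fe^2+) = 0.0008859 x 1/1 = 0.0008859 mol.
[Fe^2+] = 0.0008859 / 0.01595 L = 0.0555 M.

0.0555 M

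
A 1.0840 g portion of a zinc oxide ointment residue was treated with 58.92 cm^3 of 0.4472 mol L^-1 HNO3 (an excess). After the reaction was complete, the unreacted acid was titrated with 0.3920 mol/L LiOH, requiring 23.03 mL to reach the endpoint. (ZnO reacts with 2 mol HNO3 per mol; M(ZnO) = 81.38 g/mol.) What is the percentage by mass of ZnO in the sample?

Total n(HNO3) added = 0.4472 x 0.05892 = 0.02635 mol.
n(LiOH) used = 0.3920 x 0.02303 = 0.009028 mol, which equals the excess n(HNO3).
So n(HNO3) consumed by the sample = 0.02635 - 0.009028 = 0.01732 mol.
n(ZnO) = 0.01732 / 2 = 0.008661 mol.
mass ZnO = 0.008661 x 81.38 = 0.7048 g, so %ZnO = 0.7048/1.0840 x 100 = 65.0%.

65.0%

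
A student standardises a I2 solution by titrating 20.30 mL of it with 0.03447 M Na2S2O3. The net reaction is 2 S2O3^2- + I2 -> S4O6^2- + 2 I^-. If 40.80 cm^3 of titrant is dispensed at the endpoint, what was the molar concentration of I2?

n(Na2S2O3) = 0.03447 x 0.04080 = 0.001406 mol.
From the balanced equation, 2 mol Na2S2O3 reacts with 1 mol I2, so n(I2) = 0.001406 x 1/2 = 0.0007032 mol.
[I2] = 0.0007032 / 0.02030 L = 0.0346 M.

0.0346 M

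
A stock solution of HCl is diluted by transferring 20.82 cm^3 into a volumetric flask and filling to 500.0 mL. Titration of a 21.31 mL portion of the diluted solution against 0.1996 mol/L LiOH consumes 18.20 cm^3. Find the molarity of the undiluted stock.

4.09 M

n(LiOH) = 0.1996 x 0.01820 = 0.003633 mol.
n(HCl) in the aliquot = 0.003633 mol.
[diluted HCl] = 0.003633 / 0.02131 = 0.1705 M.
Dilution factor = 500.0/20.82 = 24.02, so [stock] = 0.1705 x 24.02 = 4.09 M.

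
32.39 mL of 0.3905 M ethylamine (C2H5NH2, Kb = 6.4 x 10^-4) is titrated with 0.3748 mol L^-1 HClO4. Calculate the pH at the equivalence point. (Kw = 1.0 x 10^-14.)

n(C2H5NH2) = 0.3905 x 0.03239 = 0.01265 mol; V(HClO4) at equivalence = 0.01265/0.3748 = 0.03375 L.
At equivalence the base is fully converted to C2H5NH3+; total volume = 0.06614 L, so [C2H5NH3+] = 0.01265/0.06614 = 0.1912 M.
Ka(C2H5NH3+) = Kw/Kb = 1.0e-14 / 6.4 x 10^-4 = 1.56e-11.
[H^+] = sqrt(Ka x [C2H5NH3+]) = sqrt(1.56e-11 x 0.1912) = 1.73e-6 M.
pH = -log(1.73e-6) = 5.76.

5.76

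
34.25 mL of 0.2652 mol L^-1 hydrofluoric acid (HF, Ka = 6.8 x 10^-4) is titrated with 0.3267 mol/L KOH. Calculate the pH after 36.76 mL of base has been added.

12.62

n(acid) = 0.2652 x 0.03425 = 0.009083 mol; n(KOH) added = 0.3267 x 0.03676 = 0.01201 mol.
Base is in excess by 0.01201 - 0.009083 = 0.002926 mol in a total volume of 0.07101 L.
[OH^-] = 0.002926/0.07101 = 0.04121 M, so pOH = 1.38 and pH = 14.00 - 1.38 = 12.62.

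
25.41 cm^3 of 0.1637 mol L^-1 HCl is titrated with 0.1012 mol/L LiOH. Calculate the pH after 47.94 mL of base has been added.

n(acid) = 0.1637 x 0.02541 = 0.004160 mol; n(LiOH) added = 0.1012 x 0.04794 = 0.004852 mol.
Base is in excess by 0.004852 - 0.004160 = 0.0006919 mol in a total volume of 0.07335 L.
[OH^-] = 0.0006919/0.07335 = 0.009433 M, so pOH = 2.03 and pH = 14.00 - 2.03 = 11.97.

11.97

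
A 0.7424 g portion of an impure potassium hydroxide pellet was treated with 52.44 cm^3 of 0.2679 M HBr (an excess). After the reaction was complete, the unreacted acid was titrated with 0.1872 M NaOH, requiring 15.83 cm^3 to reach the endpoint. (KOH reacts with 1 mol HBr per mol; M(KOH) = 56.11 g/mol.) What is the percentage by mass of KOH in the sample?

Total n(HBr) added = 0.2679 x 0.05244 = 0.01405 mol.
n(NaOH) used = 0.1872 x 0.01583 = 0.002963 mol, which equals the excess n(HBr).
So n(HBr) consumed by the sample = 0.01405 - 0.002963 = 0.01109 mol.
n(KOH) = 0.01109 / 1 = 0.01109 mol.
mass KOH = 0.01109 x 56.11 = 0.6220 g, so %KOH = 0.6220/0.7424 x 100 = 83.8%.

83.8%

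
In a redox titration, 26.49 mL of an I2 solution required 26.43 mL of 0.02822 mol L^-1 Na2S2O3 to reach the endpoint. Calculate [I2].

n(Na2S2O3) = 0.02822 x 0.02643 = 0.0007459 mol.
From the balanced equation, 2 mol Na2S2O3 reacts with 1 mol I2, so n(I2) = 0.0007459 x 1/2 = 0.0003729 mol.
[I2] = 0.0003729 / 0.02649 L = 0.0141 M.

0.0141 M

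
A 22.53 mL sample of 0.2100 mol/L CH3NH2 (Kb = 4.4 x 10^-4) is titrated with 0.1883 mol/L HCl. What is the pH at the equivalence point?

5.82

n(CH3NH2) = 0.2100 x 0.02253 = 0.004731 mol; V(HCl) at equivalence = 0.004731/0.1883 = 0.02513 L.
At equivalence the base is fully converted to CH3NH3+; total volume = 0.04766 L, so [CH3NH3+] = 0.004731/0.04766 = 0.09928 M.
Ka(CH3NH3+) = Kw/Kb = 1.0e-14 / 4.4 x 10^-4 = 2.27e-11.
[H^+] = sqrt(Ka x [CH3NH3+]) = sqrt(2.27e-11 x 0.09928) = 1.50e-6 M.
pH = -log(1.50e-6) = 5.82.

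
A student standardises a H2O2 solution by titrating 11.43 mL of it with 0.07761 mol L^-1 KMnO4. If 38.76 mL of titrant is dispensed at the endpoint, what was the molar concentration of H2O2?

n(KMnO4) = 0.07761 x 0.03876 = 0.003008 mol.
From the balanced equation, 2 mol KMnO4 reacts with 5 mol H2O2, so n(H2O2) = 0.003008 x 5/2 = 0.007520 mol.
[H2O2] = 0.007520 / 0.01143 L = 0.658 M.

0.658 M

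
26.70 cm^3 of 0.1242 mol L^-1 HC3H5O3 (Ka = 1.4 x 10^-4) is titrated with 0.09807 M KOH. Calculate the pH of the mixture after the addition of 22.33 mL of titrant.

4.14

Initial n(HC3H5O3) = 0.1242 x 0.02670 = 0.003316 mol.
n(KOH) added = 0.09807 x 0.02233 = 0.002190 mol, converting that many moles of HC3H5O3 to C3H5O3-.
Remaining n(HC3H5O3) = 0.001126 mol; n(C3H5O3-) = 0.002190 mol.
By Henderson-Hasselbalch, pH = pKa + log([A^-]/[HA]) = 3.85 + log(0.002190/0.001126) = 3.85 + (+0.29) = 4.14.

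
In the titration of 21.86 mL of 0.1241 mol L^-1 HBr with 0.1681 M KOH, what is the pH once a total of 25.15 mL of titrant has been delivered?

12.51

n(acid) = 0.1241 x 0.02186 = 0.002713 mol; n(KOH) added = 0.1681 x 0.02515 = 0.004228 mol.
Base is in excess by 0.004228 - 0.002713 = 0.001515 mol in a total volume of 0.04701 L.
[OH^-] = 0.001515/0.04701 = 0.03222 M, so pOH = 1.49 and pH = 14.00 - 1.49 = 12.51.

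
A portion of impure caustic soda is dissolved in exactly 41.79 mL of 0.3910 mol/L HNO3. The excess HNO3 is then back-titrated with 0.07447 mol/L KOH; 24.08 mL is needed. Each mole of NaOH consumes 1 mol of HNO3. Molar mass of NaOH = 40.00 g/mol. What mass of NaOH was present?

0.582 g

Total n(HNO3) added = 0.3910 x 0.04179 = 0.01634 mol.
n(KOH) used = 0.07447 x 0.02408 = 0.001793 mol, which equals the excess n(HNO3).
So n(HNO3) consumed by the sample = 0.01634 - 0.001793 = 0.01455 mol.
n(NaOH) = 0.01455 / 1 = 0.01455 mol.
mass = 0.01455 mol x 40.00 g/mol = 0.582 g.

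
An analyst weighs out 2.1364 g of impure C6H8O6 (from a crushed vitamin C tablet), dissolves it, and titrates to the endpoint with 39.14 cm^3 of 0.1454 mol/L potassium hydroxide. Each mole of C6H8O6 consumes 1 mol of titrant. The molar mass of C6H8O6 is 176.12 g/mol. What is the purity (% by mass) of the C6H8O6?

46.9%

n(KOH) = 0.1454 x 0.03914 = 0.005691 mol.
n(C6H8O6) = 0.005691 / 1 = 0.005691 mol.
mass of C6H8O6 = 0.005691 x 176.12 = 1.002 g.
% purity = 1.002 / 2.1364 x 100 = 46.9%.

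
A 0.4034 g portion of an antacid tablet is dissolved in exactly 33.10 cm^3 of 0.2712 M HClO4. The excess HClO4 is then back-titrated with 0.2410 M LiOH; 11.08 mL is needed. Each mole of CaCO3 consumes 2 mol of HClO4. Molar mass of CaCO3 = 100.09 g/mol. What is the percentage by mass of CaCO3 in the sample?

78.2%

Total n(HClO4) added = 0.2712 x 0.03310 = 0.008977 mol.
n(LiOH) used = 0.2410 x 0.01108 = 0.002670 mol, which equals the excess n(HClO4).
So n(HClO4) consumed by the sample = 0.008977 - 0.002670 = 0.006306 mol.
n(CaCO3) = 0.006306 / 2 = 0.003153 mol.
mass CaCO3 = 0.003153 x 100.09 = 0.3156 g, so %CaCO3 = 0.3156/0.4034 x 100 = 78.2%.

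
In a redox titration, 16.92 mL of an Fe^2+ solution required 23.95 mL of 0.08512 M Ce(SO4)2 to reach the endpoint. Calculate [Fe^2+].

n(Ce(SO4)2) = 0.08512 x 0.02395 = 0.002039 mol.
From the balanced equation, 1 mol Ce(SO4)2 reacts with 1 mol Fe^2+, so n(Fe^2+) = 0.002039 x 1/1 = 0.002039 mol.
[Fe^2+] = 0.002039 / 0.01692 L = 0.120 M.

0.120 M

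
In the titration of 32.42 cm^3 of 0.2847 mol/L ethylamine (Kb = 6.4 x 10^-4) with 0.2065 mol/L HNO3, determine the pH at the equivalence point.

n(C2H5NH2) = 0.2847 x 0.03242 = 0.009230 mol; V(HNO3) at equivalence = 0.009230/0.2065 = 0.04470 L.
At equivalence the base is fully converted to C2H5NH3+; total volume = 0.07712 L, so [C2H5NH3+] = 0.009230/0.07712 = 0.1197 M.
Ka(C2H5NH3+) = Kw/Kb = 1.0e-14 / 6.4 x 10^-4 = 1.56e-11.
[H^+] = sqrt(Ka x [C2H5NH3+]) = sqrt(1.56e-11 x 0.1197) = 1.37e-6 M.
pH = -log(1.37e-6) = 5.86.

5.86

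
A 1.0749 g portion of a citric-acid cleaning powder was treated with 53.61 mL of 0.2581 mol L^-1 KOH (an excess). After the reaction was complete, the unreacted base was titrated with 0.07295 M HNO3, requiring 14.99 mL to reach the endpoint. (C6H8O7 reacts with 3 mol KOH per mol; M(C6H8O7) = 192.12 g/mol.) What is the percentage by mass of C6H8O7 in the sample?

Total n(KOH) added = 0.2581 x 0.05361 = 0.01384 mol.
n(HNO3) used = 0.07295 x 0.01499 = 0.001094 mol, which equals the excess n(KOH).
So n(KOH) consumed by the sample = 0.01384 - 0.001094 = 0.01274 mol.
n(C6H8O7) = 0.01274 / 3 = 0.004248 mol.
mass C6H8O7 = 0.004248 x 192.12 = 0.8161 g, so %C6H8O7 = 0.8161/1.0749 x 100 = 75.9%.

75.9%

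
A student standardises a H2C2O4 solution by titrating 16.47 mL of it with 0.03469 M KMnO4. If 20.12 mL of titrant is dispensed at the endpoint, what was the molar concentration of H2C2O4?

0.106 M

n(KMnO4) = 0.03469 x 0.02012 = 0.0006980 mol.
From the balanced equation, 2 mol KMnO4 reacts with 5 mol H2C2O4, so n(H2C2O4) = 0.0006980 x 5/2 = 0.001745 mol.
[H2C2O4] = 0.001745 / 0.01647 L = 0.106 M.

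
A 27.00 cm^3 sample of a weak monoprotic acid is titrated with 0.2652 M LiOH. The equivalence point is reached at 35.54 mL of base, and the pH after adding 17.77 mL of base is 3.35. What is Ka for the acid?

17.77 mL is half of the equivalence volume, so this is the half-equivalence point where [HA] = [A^-].
At half-equivalence pH = pKa, so pKa = 3.35.
Ka = 10^(-3.35) = 4.5 x 10^-4.

4.5 x 10^-4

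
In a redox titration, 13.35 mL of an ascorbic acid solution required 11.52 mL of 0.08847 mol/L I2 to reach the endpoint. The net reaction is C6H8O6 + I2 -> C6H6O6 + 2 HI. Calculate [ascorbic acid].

0.0763 M

n(I2) = 0.08847 x 0.01152 = 0.001019 mol.
From the balanced equation, 1 mol I2 reacts with 1 mol ascorbic acid, so n(ascorbic acid) = 0.001019 x 1/1 = 0.001019 mol.
[ascorbic acid] = 0.001019 / 0.01335 L = 0.0763 M.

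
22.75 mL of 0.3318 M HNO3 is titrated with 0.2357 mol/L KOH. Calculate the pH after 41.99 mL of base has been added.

n(acid) = 0.3318 x 0.02275 = 0.007548 mol; n(KOH) added = 0.2357 x 0.04199 = 0.009897 mol.
Base is in excess by 0.009897 - 0.007548 = 0.002349 mol in a total volume of 0.06474 L.
[OH^-] = 0.002349/0.06474 = 0.03628 M, so pOH = 1.44 and pH = 14.00 - 1.44 = 12.56.

12.56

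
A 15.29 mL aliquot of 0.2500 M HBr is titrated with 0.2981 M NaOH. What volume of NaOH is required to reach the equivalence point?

12.8 mL

n(HBr) = 0.2500 mol/L x 0.01529 L = 0.003822 mol.
At equivalence n(NaOH) = n(HBr) = 0.003822 mol.
V(NaOH) = 0.003822 / 0.2981 = 0.01282 L = 12.8 mL.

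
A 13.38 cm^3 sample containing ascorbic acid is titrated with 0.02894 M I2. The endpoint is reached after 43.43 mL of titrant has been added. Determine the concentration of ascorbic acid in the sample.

n(I2) = 0.02894 x 0.04343 = 0.001257 mol.
From the balanced equation, 1 mol I2 reacts with 1 mol ascorbic acid, so n(ascorbic acid) = 0.001257 x 1/1 = 0.001257 mol.
[ascorbic acid] = 0.001257 / 0.01338 L = 0.0939 M.

0.0939 M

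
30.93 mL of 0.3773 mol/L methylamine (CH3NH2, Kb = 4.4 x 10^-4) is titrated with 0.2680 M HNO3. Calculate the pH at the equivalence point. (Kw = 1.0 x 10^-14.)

n(CH3NH2) = 0.3773 x 0.03093 = 0.01167 mol; V(HNO3) at equivalence = 0.01167/0.2680 = 0.04354 L.
At equivalence the base is fully converted to CH3NH3+; total volume = 0.07447 L, so [CH3NH3+] = 0.01167/0.07447 = 0.1567 M.
Ka(CH3NH3+) = Kw/Kb = 1.0e-14 / 4.4 x 10^-4 = 2.27e-11.
[H^+] = sqrt(Ka x [CH3NH3+]) = sqrt(2.27e-11 x 0.1567) = 1.89e-6 M.
pH = -log(1.89e-6) = 5.72.

5.72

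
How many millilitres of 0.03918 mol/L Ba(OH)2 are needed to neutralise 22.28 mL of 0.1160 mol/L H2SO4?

66.0 mL

n(H2SO4) = 0.1160 mol/L x 0.02228 L = 0.002584 mol.
At equivalence n(Ba(OH)2) = n(H2SO4) = 0.002584 mol.
V(Ba(OH)2) = 0.002584 / 0.03918 = 0.06596 L = 66.0 mL.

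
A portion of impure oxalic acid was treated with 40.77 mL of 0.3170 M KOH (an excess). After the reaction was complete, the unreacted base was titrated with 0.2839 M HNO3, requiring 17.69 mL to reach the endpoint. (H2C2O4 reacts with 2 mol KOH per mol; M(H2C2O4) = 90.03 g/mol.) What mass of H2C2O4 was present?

Total n(KOH) added = 0.3170 x 0.04077 = 0.01292 mol.
n(HNO3) used = 0.2839 x 0.01769 = 0.005022 mol, which equals the excess n(KOH).
So n(KOH) consumed by the sample = 0.01292 - 0.005022 = 0.007902 mol.
n(H2C2O4) = 0.007902 / 2 = 0.003951 mol.
mass = 0.003951 mol x 90.03 g/mol = 0.356 g.

0.356 g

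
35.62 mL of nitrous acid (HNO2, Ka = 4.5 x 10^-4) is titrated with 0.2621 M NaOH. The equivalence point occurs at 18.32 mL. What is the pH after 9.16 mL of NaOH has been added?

9.16 mL is exactly half the equivalence volume (18.32/2), i.e. the half-equivalence point.
There, n(HA) = n(A^-), so pH = pKa = -log(4.5 x 10^-4) = 3.35.

3.35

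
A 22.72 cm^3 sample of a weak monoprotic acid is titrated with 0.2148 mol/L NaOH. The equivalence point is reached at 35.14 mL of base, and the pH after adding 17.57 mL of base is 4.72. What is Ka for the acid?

1.9 x 10^-5

17.57 mL is half of the equivalence volume, so this is the half-equivalence point where [HA] = [A^-].
At half-equivalence pH = pKa, so pKa = 4.72.
Ka = 10^(-4.72) = 1.9 x 10^-5.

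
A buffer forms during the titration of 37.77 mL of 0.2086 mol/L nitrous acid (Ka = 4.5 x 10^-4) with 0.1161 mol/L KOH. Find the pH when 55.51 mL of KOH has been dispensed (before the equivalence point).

Initial n(HNO2) = 0.2086 x 0.03777 = 0.007879 mol.
n(KOH) added = 0.1161 x 0.05551 = 0.006445 mol, converting that many moles of HNO2 to NO2-.
Remaining n(HNO2) = 0.001434 mol; n(NO2-) = 0.006445 mol.
By Henderson-Hasselbalch, pH = pKa + log([A^-]/[HA]) = 3.35 + log(0.006445/0.001434) = 3.35 + (+0.65) = 4.00.

4.00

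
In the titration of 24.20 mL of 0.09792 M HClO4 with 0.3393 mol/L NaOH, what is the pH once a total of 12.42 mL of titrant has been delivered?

n(acid) = 0.09792 x 0.02420 = 0.002370 mol; n(NaOH) added = 0.3393 x 0.01242 = 0.004214 mol.
Base is in excess by 0.004214 - 0.002370 = 0.001844 mol in a total volume of 0.03662 L.
[OH^-] = 0.001844/0.03662 = 0.05037 M, so pOH = 1.30 and pH = 14.00 - 1.30 = 12.70.

12.70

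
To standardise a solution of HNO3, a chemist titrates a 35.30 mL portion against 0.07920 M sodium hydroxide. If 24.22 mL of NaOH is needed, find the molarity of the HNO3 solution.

n(NaOH) delivered = 0.07920 x 0.02422 = 0.001918 mol.
For a 1:1 reaction, n(HNO3) = 0.001918 mol.
[HNO3] = 0.001918 mol / 0.03530 L = 0.0543 M.

0.0543 M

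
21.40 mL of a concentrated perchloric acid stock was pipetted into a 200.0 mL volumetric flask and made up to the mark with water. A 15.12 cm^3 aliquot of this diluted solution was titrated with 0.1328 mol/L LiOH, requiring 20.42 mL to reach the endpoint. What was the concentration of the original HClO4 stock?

n(LiOH) = 0.1328 x 0.02042 = 0.002712 mol.
n(HClO4) in the aliquot = 0.002712 mol.
[diluted HClO4] = 0.002712 / 0.01512 = 0.1794 M.
Dilution factor = 200.0/21.40 = 9.346, so [stock] = 0.1794 x 9.346 = 1.68 M.

1.68 M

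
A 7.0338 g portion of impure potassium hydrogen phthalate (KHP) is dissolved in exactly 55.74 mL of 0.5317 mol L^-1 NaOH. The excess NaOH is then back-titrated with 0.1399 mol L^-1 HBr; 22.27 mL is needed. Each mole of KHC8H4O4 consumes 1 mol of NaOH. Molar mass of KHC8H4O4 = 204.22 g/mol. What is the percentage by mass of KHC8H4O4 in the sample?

77.0%

Total n(NaOH) added = 0.5317 x 0.05574 = 0.02964 mol.
n(HBr) used = 0.1399 x 0.02227 = 0.003116 mol, which equals the excess n(NaOH).
So n(NaOH) consumed by the sample = 0.02964 - 0.003116 = 0.02652 mol.
n(KHC8H4O4) = 0.02652 / 1 = 0.02652 mol.
mass KHC8H4O4 = 0.02652 x 204.22 = 5.416 g, so %KHC8H4O4 = 5.416/7.0338 x 100 = 77.0%.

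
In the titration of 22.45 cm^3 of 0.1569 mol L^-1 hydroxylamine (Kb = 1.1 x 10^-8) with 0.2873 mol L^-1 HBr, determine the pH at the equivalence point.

3.52

n(NH2OH) = 0.1569 x 0.02245 = 0.003522 mol; V(HBr) at equivalence = 0.003522/0.2873 = 0.01226 L.
At equivalence the base is fully converted to NH3OH+; total volume = 0.03471 L, so [NH3OH+] = 0.003522/0.03471 = 0.1015 M.
Ka(NH3OH+) = Kw/Kb = 1.0e-14 / 1.1 x 10^-8 = 9.09e-7.
[H^+] = sqrt(Ka x [NH3OH+]) = sqrt(9.09e-7 x 0.1015) = 0.000304 M.
pH = -log(0.000304) = 3.52.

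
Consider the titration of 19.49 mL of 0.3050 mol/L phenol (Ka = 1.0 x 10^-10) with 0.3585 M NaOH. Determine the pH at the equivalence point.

11.61

n(C6H5OH) = 0.3050 x 0.01949 = 0.005944 mol; V(NaOH) at equivalence = 0.005944/0.3585 = 0.01658 L.
At equivalence all the acid is converted to C6H5O-; total volume = 0.01949 + 0.01658 = 0.03607 L, so [C6H5O-] = 0.005944/0.03607 = 0.1648 M.
Kb = Kw/Ka = 1.0e-14 / 1.0 x 10^-10 = 0.000100.
[OH^-] = sqrt(Kb x [C6H5O-]) = sqrt(0.000100 x 0.1648) = 0.00406 M.
pOH = 2.39, so pH = 14.00 - 2.39 = 11.61.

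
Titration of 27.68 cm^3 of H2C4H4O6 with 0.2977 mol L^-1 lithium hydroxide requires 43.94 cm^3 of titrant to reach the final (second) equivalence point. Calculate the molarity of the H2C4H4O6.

0.236 M

n(LiOH) = 0.2977 x 0.04394 = 0.01308 mol.
At the final (second) equivalence point, 2 mol OH^- react per mol H2C4H4O6, so n(H2C4H4O6) = 0.01308 / 2 = 0.006540 mol.
[H2C4H4O6] = 0.006540 / 0.02768 L = 0.236 M.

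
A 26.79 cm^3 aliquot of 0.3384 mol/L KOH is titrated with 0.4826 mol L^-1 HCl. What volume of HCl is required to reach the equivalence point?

n(KOH) = 0.3384 mol/L x 0.02679 L = 0.009066 mol.
At equivalence n(HCl) = n(KOH) = 0.009066 mol.
V(HCl) = 0.009066 / 0.4826 = 0.01879 L = 18.8 mL.

18.8 mL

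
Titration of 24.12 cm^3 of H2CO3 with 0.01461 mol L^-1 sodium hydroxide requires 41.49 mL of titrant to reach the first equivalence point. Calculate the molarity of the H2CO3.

0.0251 M

n(NaOH) = 0.01461 x 0.04149 = 0.0006062 mol.
At the first equivalence point, 1 mol OH^- react per mol H2CO3, so n(H2CO3) = 0.0006062 / 1 = 0.0006062 mol.
[H2CO3] = 0.0006062 / 0.02412 L = 0.0251 M.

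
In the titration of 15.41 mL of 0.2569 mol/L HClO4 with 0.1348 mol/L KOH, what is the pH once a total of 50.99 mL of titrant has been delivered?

12.64

n(acid) = 0.2569 x 0.01541 = 0.003959 mol; n(KOH) added = 0.1348 x 0.05099 = 0.006873 mol.
Base is in excess by 0.006873 - 0.003959 = 0.002915 mol in a total volume of 0.06640 L.
[OH^-] = 0.002915/0.06640 = 0.04389 M, so pOH = 1.36 and pH = 14.00 - 1.36 = 12.64.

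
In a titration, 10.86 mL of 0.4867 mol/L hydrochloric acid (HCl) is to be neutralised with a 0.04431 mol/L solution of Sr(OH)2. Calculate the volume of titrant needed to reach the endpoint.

n(HCl) = 0.4867 mol/L x 0.01086 L = 0.005286 mol.
The neutralisation is 2 HCl : 1 Sr(OH)2, so n(Sr(OH)2) = 0.005286 x 1/2 = 0.002643 mol.
V(Sr(OH)2) = 0.002643 / 0.04431 = 0.05964 L = 59.6 mL.

59.6 mL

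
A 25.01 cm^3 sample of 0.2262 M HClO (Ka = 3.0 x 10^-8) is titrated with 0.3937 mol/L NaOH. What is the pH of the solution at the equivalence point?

10.34

n(HClO) = 0.2262 x 0.02501 = 0.005657 mol; V(NaOH) at equivalence = 0.005657/0.3937 = 0.01437 L.
At equivalence all the acid is converted to ClO-; total volume = 0.02501 + 0.01437 = 0.03938 L, so [ClO-] = 0.005657/0.03938 = 0.1437 M.
Kb = Kw/Ka = 1.0e-14 / 3.0 x 10^-8 = 3.33e-7.
[OH^-] = sqrt(Kb x [ClO-]) = sqrt(3.33e-7 x 0.1437) = 0.000219 M.
pOH = 3.66, so pH = 14.00 - 3.66 = 10.34.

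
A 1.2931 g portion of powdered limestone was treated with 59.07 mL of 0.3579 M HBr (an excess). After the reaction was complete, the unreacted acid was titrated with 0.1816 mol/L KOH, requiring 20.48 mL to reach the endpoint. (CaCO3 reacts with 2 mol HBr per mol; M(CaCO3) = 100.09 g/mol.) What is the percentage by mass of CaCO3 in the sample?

Total n(HBr) added = 0.3579 x 0.05907 = 0.02114 mol.
n(KOH) used = 0.1816 x 0.02048 = 0.003719 mol, which equals the excess n(HBr).
So n(HBr) consumed by the sample = 0.02114 - 0.003719 = 0.01742 mol.
n(CaCO3) = 0.01742 / 2 = 0.008711 mol.
mass CaCO3 = 0.008711 x 100.09 = 0.8719 g, so %CaCO3 = 0.8719/1.2931 x 100 = 67.4%.

67.4%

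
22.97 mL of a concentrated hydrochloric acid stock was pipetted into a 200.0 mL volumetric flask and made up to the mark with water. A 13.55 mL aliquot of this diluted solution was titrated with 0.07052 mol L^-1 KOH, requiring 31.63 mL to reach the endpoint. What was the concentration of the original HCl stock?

n(KOH) = 0.07052 x 0.03163 = 0.002231 mol.
n(HCl) in the aliquot = 0.002231 mol.
[diluted HCl] = 0.002231 / 0.01355 = 0.1646 M.
Dilution factor = 200.0/22.97 = 8.707, so [stock] = 0.1646 x 8.707 = 1.43 M.

1.43 M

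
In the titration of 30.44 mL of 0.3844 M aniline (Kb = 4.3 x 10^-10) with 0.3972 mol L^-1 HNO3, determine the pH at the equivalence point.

n(C6H5NH2) = 0.3844 x 0.03044 = 0.01170 mol; V(HNO3) at equivalence = 0.01170/0.3972 = 0.02946 L.
At equivalence the base is fully converted to C6H5NH3+; total volume = 0.05990 L, so [C6H5NH3+] = 0.01170/0.05990 = 0.1953 M.
Ka(C6H5NH3+) = Kw/Kb = 1.0e-14 / 4.3 x 10^-10 = 2.33e-5.
[H^+] = sqrt(Ka x [C6H5NH3+]) = sqrt(2.33e-5 x 0.1953) = 0.00213 M.
pH = -log(0.00213) = 2.67.

2.67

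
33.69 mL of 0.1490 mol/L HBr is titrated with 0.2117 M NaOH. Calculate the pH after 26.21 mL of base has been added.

n(acid) = 0.1490 x 0.03369 = 0.005020 mol; n(NaOH) added = 0.2117 x 0.02621 = 0.005549 mol.
Base is in excess by 0.005549 - 0.005020 = 0.0005288 mol in a total volume of 0.05990 L.
[OH^-] = 0.0005288/0.05990 = 0.008829 M, so pOH = 2.05 and pH = 14.00 - 2.05 = 11.95.

11.95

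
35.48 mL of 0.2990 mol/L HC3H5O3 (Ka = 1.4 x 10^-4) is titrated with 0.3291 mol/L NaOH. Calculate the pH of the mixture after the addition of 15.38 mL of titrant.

Initial n(HC3H5O3) = 0.2990 x 0.03548 = 0.01061 mol.
n(NaOH) added = 0.3291 x 0.01538 = 0.005062 mol, converting that many moles of HC3H5O3 to C3H5O3-.
Remaining n(HC3H5O3) = 0.005547 mol; n(C3H5O3-) = 0.005062 mol.
By Henderson-Hasselbalch, pH = pKa + log([A^-]/[HA]) = 3.85 + log(0.005062/0.005547) = 3.85 + (-0.04) = 3.81.

3.81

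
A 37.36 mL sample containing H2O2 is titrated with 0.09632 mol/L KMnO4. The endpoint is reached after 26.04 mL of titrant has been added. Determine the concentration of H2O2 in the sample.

0.168 M

n(KMnO4) = 0.09632 x 0.02604 = 0.002508 mol.
From the balanced equation, 2 mol KMnO4 reacts with 5 mol H2O2, so n(H2O2) = 0.002508 x 5/2 = 0.006270 mol.
[H2O2] = 0.006270 / 0.03736 L = 0.168 M.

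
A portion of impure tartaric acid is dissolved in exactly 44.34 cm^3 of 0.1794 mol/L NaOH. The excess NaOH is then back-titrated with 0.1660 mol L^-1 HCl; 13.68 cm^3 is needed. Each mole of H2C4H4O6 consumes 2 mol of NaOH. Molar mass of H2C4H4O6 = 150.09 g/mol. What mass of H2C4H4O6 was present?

0.427 g

Total n(NaOH) added = 0.1794 x 0.04434 = 0.007955 mol.
n(HCl) used = 0.1660 x 0.01368 = 0.002271 mol, which equals the excess n(NaOH).
So n(NaOH) consumed by the sample = 0.007955 - 0.002271 = 0.005684 mol.
n(H2C4H4O6) = 0.005684 / 2 = 0.002842 mol.
mass = 0.002842 mol x 150.09 g/mol = 0.427 g.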